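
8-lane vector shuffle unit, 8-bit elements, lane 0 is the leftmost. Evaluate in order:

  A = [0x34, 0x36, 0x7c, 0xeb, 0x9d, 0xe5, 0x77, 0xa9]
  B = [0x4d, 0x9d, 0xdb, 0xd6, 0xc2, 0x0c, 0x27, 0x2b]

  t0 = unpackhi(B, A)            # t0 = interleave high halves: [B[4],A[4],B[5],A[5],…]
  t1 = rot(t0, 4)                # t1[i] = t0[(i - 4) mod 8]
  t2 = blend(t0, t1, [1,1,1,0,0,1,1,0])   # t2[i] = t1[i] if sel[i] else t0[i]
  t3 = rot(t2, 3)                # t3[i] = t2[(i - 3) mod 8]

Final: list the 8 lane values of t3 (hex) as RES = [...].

RES = [0x9d, 0x0c, 0xa9, 0x27, 0x77, 0x2b, 0xe5, 0x27]

→ t0 |c2|9d|0c|e5|27|77|2b|a9|
→ t1 |27|77|2b|a9|c2|9d|0c|e5|
→ t2 |27|77|2b|e5|27|9d|0c|a9|
→ t3 |9d|0c|a9|27|77|2b|e5|27|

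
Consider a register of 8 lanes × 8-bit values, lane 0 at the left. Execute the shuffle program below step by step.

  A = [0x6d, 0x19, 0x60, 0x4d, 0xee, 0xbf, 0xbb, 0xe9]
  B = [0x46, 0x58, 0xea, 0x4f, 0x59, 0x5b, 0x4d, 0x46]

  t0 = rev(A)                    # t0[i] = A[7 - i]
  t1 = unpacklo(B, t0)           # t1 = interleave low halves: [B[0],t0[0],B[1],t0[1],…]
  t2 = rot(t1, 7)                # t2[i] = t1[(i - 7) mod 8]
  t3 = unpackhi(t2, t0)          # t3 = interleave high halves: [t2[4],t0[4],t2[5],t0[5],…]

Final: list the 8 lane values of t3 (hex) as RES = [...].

RES = [ 0xbf  0x4d  0x4f  0x60  0xee  0x19  0x46  0x6d ]

→ t0 |e9|bb|bf|ee|4d|60|19|6d|
→ t1 |46|e9|58|bb|ea|bf|4f|ee|
→ t2 |e9|58|bb|ea|bf|4f|ee|46|
→ t3 |bf|4d|4f|60|ee|19|46|6d|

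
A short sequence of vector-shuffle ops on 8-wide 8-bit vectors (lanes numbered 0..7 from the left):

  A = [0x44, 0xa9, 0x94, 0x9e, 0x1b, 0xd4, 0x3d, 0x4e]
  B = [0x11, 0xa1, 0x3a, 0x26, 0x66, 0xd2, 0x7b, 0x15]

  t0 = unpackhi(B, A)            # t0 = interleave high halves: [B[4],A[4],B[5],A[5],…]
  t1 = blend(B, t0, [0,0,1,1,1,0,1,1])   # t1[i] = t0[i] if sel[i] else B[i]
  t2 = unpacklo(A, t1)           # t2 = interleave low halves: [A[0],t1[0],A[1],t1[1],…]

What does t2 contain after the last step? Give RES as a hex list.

t0 = [0x66, 0x1b, 0xd2, 0xd4, 0x7b, 0x3d, 0x15, 0x4e]
t1 = [0x11, 0xa1, 0xd2, 0xd4, 0x7b, 0xd2, 0x15, 0x4e]
t2 = [0x44, 0x11, 0xa9, 0xa1, 0x94, 0xd2, 0x9e, 0xd4]

RES = [0x44, 0x11, 0xa9, 0xa1, 0x94, 0xd2, 0x9e, 0xd4]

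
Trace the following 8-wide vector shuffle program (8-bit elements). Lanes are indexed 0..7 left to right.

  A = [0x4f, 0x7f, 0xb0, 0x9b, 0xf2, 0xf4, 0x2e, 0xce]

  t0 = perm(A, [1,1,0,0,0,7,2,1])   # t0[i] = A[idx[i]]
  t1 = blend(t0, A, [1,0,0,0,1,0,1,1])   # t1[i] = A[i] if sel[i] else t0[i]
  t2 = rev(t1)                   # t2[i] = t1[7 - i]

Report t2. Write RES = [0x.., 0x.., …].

RES = [0xce, 0x2e, 0xce, 0xf2, 0x4f, 0x4f, 0x7f, 0x4f]

t0 = [0x7f, 0x7f, 0x4f, 0x4f, 0x4f, 0xce, 0xb0, 0x7f]
t1 = [0x4f, 0x7f, 0x4f, 0x4f, 0xf2, 0xce, 0x2e, 0xce]
t2 = [0xce, 0x2e, 0xce, 0xf2, 0x4f, 0x4f, 0x7f, 0x4f]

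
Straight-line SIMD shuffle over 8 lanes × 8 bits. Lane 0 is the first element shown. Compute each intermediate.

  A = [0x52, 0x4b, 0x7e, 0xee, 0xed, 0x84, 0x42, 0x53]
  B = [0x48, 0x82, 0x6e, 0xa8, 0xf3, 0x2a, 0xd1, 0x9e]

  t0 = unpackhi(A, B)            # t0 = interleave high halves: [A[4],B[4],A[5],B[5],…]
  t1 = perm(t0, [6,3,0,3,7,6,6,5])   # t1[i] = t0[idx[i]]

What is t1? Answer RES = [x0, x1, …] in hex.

RES = [0x53, 0x2a, 0xed, 0x2a, 0x9e, 0x53, 0x53, 0xd1]

  t0: ed f3 84 2a 42 d1 53 9e
  t1: 53 2a ed 2a 9e 53 53 d1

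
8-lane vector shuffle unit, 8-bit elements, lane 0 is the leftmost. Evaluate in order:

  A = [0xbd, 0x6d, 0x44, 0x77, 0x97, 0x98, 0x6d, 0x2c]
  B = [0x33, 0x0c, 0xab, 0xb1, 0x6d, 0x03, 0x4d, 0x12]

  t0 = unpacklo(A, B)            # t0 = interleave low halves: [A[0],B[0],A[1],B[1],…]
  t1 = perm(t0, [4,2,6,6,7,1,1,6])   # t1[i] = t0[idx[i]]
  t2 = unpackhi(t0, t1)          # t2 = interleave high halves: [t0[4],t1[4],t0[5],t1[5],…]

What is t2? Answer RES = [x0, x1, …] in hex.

RES = [ 0x44  0xb1  0xab  0x33  0x77  0x33  0xb1  0x77 ]

t0 = [0xbd, 0x33, 0x6d, 0x0c, 0x44, 0xab, 0x77, 0xb1]
t1 = [0x44, 0x6d, 0x77, 0x77, 0xb1, 0x33, 0x33, 0x77]
t2 = [0x44, 0xb1, 0xab, 0x33, 0x77, 0x33, 0xb1, 0x77]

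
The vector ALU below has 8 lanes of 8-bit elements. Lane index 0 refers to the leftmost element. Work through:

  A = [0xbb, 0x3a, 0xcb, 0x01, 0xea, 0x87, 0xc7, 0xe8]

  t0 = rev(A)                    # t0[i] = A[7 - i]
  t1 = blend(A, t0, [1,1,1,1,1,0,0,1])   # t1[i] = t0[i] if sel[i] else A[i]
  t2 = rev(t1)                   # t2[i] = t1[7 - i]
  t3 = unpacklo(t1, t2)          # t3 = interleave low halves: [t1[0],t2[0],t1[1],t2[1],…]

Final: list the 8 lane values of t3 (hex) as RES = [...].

t0 = [0xe8, 0xc7, 0x87, 0xea, 0x01, 0xcb, 0x3a, 0xbb]
t1 = [0xe8, 0xc7, 0x87, 0xea, 0x01, 0x87, 0xc7, 0xbb]
t2 = [0xbb, 0xc7, 0x87, 0x01, 0xea, 0x87, 0xc7, 0xe8]
t3 = [0xe8, 0xbb, 0xc7, 0xc7, 0x87, 0x87, 0xea, 0x01]

RES = [0xe8, 0xbb, 0xc7, 0xc7, 0x87, 0x87, 0xea, 0x01]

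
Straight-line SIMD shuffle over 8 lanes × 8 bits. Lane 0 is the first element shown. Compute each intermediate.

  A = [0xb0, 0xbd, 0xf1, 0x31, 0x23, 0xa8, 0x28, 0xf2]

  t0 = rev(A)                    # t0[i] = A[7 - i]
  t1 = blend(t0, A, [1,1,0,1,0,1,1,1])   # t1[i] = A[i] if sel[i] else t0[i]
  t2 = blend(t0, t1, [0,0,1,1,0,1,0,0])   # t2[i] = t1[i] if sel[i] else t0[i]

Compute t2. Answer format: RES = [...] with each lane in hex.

RES = [0xf2, 0x28, 0xa8, 0x31, 0x31, 0xa8, 0xbd, 0xb0]

→ t0 |f2|28|a8|23|31|f1|bd|b0|
→ t1 |b0|bd|a8|31|31|a8|28|f2|
→ t2 |f2|28|a8|31|31|a8|bd|b0|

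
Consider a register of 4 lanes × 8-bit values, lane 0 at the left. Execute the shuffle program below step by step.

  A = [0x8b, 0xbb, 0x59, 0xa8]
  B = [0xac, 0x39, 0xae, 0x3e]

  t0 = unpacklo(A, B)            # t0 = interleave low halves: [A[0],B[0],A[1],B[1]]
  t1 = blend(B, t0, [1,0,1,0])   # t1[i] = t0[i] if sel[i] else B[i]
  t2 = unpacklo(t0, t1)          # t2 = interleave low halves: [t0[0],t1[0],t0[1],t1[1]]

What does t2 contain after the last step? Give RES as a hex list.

→ t0 |8b|ac|bb|39|
→ t1 |8b|39|bb|3e|
→ t2 |8b|8b|ac|39|

RES = [0x8b, 0x8b, 0xac, 0x39]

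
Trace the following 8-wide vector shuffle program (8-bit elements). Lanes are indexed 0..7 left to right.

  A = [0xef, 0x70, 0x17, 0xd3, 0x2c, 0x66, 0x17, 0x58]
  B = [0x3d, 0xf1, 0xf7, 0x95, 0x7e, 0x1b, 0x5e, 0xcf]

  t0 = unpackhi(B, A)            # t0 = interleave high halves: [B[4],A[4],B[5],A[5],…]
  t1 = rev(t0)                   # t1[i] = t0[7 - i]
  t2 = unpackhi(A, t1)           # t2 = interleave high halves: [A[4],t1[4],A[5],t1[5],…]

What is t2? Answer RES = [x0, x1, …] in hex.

t0 = [0x7e, 0x2c, 0x1b, 0x66, 0x5e, 0x17, 0xcf, 0x58]
t1 = [0x58, 0xcf, 0x17, 0x5e, 0x66, 0x1b, 0x2c, 0x7e]
t2 = [0x2c, 0x66, 0x66, 0x1b, 0x17, 0x2c, 0x58, 0x7e]

RES = [ 0x2c  0x66  0x66  0x1b  0x17  0x2c  0x58  0x7e ]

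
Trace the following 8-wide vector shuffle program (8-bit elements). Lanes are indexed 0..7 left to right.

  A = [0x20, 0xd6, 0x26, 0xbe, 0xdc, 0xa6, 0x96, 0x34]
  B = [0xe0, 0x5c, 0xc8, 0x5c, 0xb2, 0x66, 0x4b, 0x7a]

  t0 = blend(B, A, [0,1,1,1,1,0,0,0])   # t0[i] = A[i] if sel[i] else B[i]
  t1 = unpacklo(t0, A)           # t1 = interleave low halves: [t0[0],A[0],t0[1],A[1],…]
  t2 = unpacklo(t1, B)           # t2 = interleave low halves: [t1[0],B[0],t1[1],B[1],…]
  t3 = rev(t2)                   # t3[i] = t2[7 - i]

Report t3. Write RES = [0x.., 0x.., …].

t0 = [0xe0, 0xd6, 0x26, 0xbe, 0xdc, 0x66, 0x4b, 0x7a]
t1 = [0xe0, 0x20, 0xd6, 0xd6, 0x26, 0x26, 0xbe, 0xbe]
t2 = [0xe0, 0xe0, 0x20, 0x5c, 0xd6, 0xc8, 0xd6, 0x5c]
t3 = [0x5c, 0xd6, 0xc8, 0xd6, 0x5c, 0x20, 0xe0, 0xe0]

RES = [ 0x5c  0xd6  0xc8  0xd6  0x5c  0x20  0xe0  0xe0 ]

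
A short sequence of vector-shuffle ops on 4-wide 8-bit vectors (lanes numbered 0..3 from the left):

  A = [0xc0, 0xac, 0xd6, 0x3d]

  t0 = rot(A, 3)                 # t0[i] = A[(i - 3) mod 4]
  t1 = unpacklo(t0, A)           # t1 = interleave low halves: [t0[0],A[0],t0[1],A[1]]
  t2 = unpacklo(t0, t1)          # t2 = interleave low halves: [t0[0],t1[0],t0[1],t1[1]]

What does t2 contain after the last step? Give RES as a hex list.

RES = [ 0xac  0xac  0xd6  0xc0 ]

t0 = [0xac, 0xd6, 0x3d, 0xc0]
t1 = [0xac, 0xc0, 0xd6, 0xac]
t2 = [0xac, 0xac, 0xd6, 0xc0]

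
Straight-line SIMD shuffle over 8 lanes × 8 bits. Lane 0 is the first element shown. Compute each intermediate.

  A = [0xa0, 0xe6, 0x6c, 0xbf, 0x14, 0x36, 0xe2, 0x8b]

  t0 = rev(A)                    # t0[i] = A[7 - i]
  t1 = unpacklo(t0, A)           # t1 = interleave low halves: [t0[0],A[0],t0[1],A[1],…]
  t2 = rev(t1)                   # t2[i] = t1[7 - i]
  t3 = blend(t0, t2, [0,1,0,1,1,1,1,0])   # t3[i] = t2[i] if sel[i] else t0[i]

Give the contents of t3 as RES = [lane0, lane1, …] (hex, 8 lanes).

RES = [0x8b, 0x14, 0x36, 0x36, 0xe6, 0xe2, 0xa0, 0xa0]

t0 = [0x8b, 0xe2, 0x36, 0x14, 0xbf, 0x6c, 0xe6, 0xa0]
t1 = [0x8b, 0xa0, 0xe2, 0xe6, 0x36, 0x6c, 0x14, 0xbf]
t2 = [0xbf, 0x14, 0x6c, 0x36, 0xe6, 0xe2, 0xa0, 0x8b]
t3 = [0x8b, 0x14, 0x36, 0x36, 0xe6, 0xe2, 0xa0, 0xa0]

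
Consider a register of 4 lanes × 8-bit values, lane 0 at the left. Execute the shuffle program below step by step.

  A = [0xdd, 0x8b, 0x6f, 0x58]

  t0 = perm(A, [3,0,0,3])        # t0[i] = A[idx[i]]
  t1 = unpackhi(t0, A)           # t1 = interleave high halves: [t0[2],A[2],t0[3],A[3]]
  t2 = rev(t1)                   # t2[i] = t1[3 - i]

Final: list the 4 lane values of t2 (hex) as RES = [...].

RES = [ 0x58  0x58  0x6f  0xdd ]

  t0: 58 dd dd 58
  t1: dd 6f 58 58
  t2: 58 58 6f dd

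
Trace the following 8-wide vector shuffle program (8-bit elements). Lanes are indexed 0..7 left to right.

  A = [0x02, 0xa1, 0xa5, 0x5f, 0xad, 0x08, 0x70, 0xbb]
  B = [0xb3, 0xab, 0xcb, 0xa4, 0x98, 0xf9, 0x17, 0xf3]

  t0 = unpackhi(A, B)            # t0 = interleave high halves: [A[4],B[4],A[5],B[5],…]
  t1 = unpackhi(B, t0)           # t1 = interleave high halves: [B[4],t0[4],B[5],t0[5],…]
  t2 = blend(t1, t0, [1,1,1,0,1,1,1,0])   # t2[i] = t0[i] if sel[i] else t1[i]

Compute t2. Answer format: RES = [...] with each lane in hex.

  t0: ad 98 08 f9 70 17 bb f3
  t1: 98 70 f9 17 17 bb f3 f3
  t2: ad 98 08 17 70 17 bb f3

RES = [ 0xad  0x98  0x08  0x17  0x70  0x17  0xbb  0xf3 ]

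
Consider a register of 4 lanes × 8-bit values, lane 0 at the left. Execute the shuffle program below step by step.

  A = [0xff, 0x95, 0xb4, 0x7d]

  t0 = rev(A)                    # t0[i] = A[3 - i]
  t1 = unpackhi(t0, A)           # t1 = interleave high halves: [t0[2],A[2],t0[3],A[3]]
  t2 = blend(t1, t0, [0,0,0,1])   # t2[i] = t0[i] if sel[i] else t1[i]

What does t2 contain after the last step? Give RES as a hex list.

→ t0 |7d|b4|95|ff|
→ t1 |95|b4|ff|7d|
→ t2 |95|b4|ff|ff|

RES = [0x95, 0xb4, 0xff, 0xff]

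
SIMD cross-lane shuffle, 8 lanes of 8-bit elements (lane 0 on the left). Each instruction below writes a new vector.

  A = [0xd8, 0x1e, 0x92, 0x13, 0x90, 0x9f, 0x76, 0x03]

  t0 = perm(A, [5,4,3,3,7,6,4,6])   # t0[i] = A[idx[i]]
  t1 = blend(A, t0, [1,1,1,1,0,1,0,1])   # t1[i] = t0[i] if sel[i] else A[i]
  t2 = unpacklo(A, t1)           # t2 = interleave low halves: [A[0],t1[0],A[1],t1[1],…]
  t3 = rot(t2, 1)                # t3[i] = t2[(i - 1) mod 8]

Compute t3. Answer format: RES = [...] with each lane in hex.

RES = [0x13, 0xd8, 0x9f, 0x1e, 0x90, 0x92, 0x13, 0x13]

  t0: 9f 90 13 13 03 76 90 76
  t1: 9f 90 13 13 90 76 76 76
  t2: d8 9f 1e 90 92 13 13 13
  t3: 13 d8 9f 1e 90 92 13 13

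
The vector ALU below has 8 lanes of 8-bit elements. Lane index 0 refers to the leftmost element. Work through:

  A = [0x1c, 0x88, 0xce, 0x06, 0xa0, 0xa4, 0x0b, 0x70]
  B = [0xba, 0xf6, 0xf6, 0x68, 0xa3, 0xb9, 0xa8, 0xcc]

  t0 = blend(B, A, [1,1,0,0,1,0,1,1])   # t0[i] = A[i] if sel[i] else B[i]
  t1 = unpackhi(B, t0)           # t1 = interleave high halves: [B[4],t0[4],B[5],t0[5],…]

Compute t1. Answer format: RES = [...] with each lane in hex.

t0 = [0x1c, 0x88, 0xf6, 0x68, 0xa0, 0xb9, 0x0b, 0x70]
t1 = [0xa3, 0xa0, 0xb9, 0xb9, 0xa8, 0x0b, 0xcc, 0x70]

RES = [ 0xa3  0xa0  0xb9  0xb9  0xa8  0x0b  0xcc  0x70 ]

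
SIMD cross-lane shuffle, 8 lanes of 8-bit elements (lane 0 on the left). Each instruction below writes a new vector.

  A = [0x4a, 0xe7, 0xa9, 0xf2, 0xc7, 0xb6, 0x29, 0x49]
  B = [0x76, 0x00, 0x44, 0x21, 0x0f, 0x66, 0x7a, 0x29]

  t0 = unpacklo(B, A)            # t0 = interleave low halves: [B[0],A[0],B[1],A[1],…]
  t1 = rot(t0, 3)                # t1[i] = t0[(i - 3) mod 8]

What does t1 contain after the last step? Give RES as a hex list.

→ t0 |76|4a|00|e7|44|a9|21|f2|
→ t1 |a9|21|f2|76|4a|00|e7|44|

RES = [0xa9, 0x21, 0xf2, 0x76, 0x4a, 0x00, 0xe7, 0x44]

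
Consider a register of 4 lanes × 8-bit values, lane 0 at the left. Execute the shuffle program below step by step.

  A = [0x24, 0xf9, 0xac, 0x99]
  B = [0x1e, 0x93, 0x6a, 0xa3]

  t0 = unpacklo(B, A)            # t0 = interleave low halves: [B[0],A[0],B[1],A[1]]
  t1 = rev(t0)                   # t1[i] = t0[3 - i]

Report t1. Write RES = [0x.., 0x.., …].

t0 = [0x1e, 0x24, 0x93, 0xf9]
t1 = [0xf9, 0x93, 0x24, 0x1e]

RES = [0xf9, 0x93, 0x24, 0x1e]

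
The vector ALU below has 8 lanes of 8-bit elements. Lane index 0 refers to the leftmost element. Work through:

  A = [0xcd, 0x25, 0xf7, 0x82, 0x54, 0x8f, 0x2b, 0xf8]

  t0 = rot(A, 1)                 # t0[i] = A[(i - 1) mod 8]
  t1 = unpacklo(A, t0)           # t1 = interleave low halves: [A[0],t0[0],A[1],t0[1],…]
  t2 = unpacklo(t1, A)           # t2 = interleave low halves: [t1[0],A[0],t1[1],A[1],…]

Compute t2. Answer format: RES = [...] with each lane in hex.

RES = [0xcd, 0xcd, 0xf8, 0x25, 0x25, 0xf7, 0xcd, 0x82]

  t0: f8 cd 25 f7 82 54 8f 2b
  t1: cd f8 25 cd f7 25 82 f7
  t2: cd cd f8 25 25 f7 cd 82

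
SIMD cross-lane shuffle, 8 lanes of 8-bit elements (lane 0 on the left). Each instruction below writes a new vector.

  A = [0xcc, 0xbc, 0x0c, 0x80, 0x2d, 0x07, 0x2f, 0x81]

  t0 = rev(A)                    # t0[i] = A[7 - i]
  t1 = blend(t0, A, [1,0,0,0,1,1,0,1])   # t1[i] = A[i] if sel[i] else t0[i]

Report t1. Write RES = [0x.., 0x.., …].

t0 = [0x81, 0x2f, 0x07, 0x2d, 0x80, 0x0c, 0xbc, 0xcc]
t1 = [0xcc, 0x2f, 0x07, 0x2d, 0x2d, 0x07, 0xbc, 0x81]

RES = [ 0xcc  0x2f  0x07  0x2d  0x2d  0x07  0xbc  0x81 ]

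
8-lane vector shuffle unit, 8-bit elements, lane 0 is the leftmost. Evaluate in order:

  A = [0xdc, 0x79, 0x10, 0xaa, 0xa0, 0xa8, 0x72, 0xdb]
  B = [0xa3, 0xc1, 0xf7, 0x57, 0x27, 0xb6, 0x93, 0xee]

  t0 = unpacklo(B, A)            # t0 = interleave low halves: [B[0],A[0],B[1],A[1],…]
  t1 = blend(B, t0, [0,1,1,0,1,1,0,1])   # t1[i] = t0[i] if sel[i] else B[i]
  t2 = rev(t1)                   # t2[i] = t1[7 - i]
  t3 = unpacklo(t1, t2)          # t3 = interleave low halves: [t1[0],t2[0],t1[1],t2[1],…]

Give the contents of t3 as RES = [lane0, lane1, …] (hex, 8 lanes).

RES = [ 0xa3  0xaa  0xdc  0x93  0xc1  0x10  0x57  0xf7 ]

  t0: a3 dc c1 79 f7 10 57 aa
  t1: a3 dc c1 57 f7 10 93 aa
  t2: aa 93 10 f7 57 c1 dc a3
  t3: a3 aa dc 93 c1 10 57 f7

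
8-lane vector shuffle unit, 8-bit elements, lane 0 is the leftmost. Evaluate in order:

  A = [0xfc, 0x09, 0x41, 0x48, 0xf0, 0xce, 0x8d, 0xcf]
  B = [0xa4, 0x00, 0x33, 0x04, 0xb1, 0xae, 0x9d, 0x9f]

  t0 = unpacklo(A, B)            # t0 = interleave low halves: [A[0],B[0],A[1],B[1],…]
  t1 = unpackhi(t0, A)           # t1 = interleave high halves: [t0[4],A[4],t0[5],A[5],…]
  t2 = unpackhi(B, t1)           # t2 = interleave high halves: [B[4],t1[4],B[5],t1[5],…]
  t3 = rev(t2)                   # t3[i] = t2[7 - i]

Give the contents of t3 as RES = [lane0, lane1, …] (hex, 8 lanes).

RES = [0xcf, 0x9f, 0x04, 0x9d, 0x8d, 0xae, 0x48, 0xb1]

t0 = [0xfc, 0xa4, 0x09, 0x00, 0x41, 0x33, 0x48, 0x04]
t1 = [0x41, 0xf0, 0x33, 0xce, 0x48, 0x8d, 0x04, 0xcf]
t2 = [0xb1, 0x48, 0xae, 0x8d, 0x9d, 0x04, 0x9f, 0xcf]
t3 = [0xcf, 0x9f, 0x04, 0x9d, 0x8d, 0xae, 0x48, 0xb1]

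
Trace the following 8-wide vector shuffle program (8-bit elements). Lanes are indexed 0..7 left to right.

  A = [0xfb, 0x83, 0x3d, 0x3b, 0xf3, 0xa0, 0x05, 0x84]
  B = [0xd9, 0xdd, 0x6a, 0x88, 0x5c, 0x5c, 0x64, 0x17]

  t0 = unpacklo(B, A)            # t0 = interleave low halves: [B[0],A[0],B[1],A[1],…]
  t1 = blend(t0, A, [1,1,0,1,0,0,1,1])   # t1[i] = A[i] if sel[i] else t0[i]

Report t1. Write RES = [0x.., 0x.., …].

t0 = [0xd9, 0xfb, 0xdd, 0x83, 0x6a, 0x3d, 0x88, 0x3b]
t1 = [0xfb, 0x83, 0xdd, 0x3b, 0x6a, 0x3d, 0x05, 0x84]

RES = [ 0xfb  0x83  0xdd  0x3b  0x6a  0x3d  0x05  0x84 ]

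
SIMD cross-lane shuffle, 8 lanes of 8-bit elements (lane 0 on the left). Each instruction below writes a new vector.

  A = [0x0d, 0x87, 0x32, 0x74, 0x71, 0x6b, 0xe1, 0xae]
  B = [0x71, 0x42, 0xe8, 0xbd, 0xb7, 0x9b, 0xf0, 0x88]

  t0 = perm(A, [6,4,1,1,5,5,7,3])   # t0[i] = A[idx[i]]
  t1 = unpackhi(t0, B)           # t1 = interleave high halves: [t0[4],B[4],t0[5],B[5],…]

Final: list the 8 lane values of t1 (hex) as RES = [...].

RES = [0x6b, 0xb7, 0x6b, 0x9b, 0xae, 0xf0, 0x74, 0x88]

t0 = [0xe1, 0x71, 0x87, 0x87, 0x6b, 0x6b, 0xae, 0x74]
t1 = [0x6b, 0xb7, 0x6b, 0x9b, 0xae, 0xf0, 0x74, 0x88]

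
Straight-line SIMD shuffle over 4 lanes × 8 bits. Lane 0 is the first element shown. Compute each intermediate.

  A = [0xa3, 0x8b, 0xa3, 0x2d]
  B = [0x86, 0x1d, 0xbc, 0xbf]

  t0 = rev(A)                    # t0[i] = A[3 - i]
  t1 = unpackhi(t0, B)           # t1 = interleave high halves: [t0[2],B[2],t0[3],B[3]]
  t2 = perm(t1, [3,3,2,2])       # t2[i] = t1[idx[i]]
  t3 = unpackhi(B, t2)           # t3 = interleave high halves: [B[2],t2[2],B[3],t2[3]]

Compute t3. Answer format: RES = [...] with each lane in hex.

RES = [ 0xbc  0xa3  0xbf  0xa3 ]

  t0: 2d a3 8b a3
  t1: 8b bc a3 bf
  t2: bf bf a3 a3
  t3: bc a3 bf a3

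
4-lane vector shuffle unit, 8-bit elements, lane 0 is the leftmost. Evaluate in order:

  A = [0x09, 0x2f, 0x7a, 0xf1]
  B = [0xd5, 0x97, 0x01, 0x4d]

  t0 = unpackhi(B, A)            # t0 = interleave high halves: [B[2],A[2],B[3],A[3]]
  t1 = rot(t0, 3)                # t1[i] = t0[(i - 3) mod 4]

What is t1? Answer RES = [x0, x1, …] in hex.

t0 = [0x01, 0x7a, 0x4d, 0xf1]
t1 = [0x7a, 0x4d, 0xf1, 0x01]

RES = [0x7a, 0x4d, 0xf1, 0x01]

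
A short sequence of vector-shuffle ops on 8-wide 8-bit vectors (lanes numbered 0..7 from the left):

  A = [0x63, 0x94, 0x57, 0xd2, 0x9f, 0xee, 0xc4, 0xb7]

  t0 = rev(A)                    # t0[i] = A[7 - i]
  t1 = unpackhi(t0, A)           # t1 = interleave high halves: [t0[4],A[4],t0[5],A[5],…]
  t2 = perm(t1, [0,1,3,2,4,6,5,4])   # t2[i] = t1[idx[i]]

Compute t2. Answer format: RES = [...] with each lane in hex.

t0 = [0xb7, 0xc4, 0xee, 0x9f, 0xd2, 0x57, 0x94, 0x63]
t1 = [0xd2, 0x9f, 0x57, 0xee, 0x94, 0xc4, 0x63, 0xb7]
t2 = [0xd2, 0x9f, 0xee, 0x57, 0x94, 0x63, 0xc4, 0x94]

RES = [ 0xd2  0x9f  0xee  0x57  0x94  0x63  0xc4  0x94 ]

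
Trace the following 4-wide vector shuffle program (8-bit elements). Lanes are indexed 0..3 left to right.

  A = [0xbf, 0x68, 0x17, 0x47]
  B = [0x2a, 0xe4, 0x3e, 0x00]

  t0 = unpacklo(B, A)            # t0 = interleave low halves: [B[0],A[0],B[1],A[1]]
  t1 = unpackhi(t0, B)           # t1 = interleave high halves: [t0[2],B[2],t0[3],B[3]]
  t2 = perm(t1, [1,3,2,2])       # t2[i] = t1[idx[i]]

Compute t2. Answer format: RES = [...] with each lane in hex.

  t0: 2a bf e4 68
  t1: e4 3e 68 00
  t2: 3e 00 68 68

RES = [ 0x3e  0x00  0x68  0x68 ]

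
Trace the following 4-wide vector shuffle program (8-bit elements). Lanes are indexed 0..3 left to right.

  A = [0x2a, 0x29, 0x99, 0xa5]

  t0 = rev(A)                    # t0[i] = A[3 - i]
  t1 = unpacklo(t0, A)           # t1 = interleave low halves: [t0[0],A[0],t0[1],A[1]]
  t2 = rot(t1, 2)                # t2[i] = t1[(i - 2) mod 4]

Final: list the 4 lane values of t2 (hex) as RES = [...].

RES = [0x99, 0x29, 0xa5, 0x2a]

  t0: a5 99 29 2a
  t1: a5 2a 99 29
  t2: 99 29 a5 2a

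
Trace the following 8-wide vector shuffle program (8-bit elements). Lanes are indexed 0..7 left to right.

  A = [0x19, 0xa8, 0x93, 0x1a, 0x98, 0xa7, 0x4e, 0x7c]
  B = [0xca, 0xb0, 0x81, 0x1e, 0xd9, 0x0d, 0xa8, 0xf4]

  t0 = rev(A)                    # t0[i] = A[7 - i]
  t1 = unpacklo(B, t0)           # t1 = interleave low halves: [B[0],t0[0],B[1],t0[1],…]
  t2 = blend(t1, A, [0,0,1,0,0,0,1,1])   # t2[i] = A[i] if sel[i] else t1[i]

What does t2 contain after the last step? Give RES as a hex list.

t0 = [0x7c, 0x4e, 0xa7, 0x98, 0x1a, 0x93, 0xa8, 0x19]
t1 = [0xca, 0x7c, 0xb0, 0x4e, 0x81, 0xa7, 0x1e, 0x98]
t2 = [0xca, 0x7c, 0x93, 0x4e, 0x81, 0xa7, 0x4e, 0x7c]

RES = [0xca, 0x7c, 0x93, 0x4e, 0x81, 0xa7, 0x4e, 0x7c]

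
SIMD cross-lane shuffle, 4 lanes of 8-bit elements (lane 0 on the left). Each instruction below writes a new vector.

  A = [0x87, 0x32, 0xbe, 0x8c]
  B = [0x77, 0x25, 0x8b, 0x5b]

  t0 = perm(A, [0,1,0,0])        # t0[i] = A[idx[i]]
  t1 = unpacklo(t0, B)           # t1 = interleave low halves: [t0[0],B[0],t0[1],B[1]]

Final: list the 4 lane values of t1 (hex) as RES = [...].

  t0: 87 32 87 87
  t1: 87 77 32 25

RES = [ 0x87  0x77  0x32  0x25 ]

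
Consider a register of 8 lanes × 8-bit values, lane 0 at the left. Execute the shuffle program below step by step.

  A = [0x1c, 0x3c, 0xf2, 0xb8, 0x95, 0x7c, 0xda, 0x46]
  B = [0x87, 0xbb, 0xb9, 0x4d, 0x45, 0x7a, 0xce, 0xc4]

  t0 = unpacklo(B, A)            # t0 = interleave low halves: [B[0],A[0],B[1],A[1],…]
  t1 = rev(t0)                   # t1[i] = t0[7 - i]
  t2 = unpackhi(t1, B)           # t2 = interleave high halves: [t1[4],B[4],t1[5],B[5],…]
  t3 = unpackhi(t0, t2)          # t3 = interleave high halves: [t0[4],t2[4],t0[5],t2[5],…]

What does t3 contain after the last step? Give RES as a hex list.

RES = [0xb9, 0x1c, 0xf2, 0xce, 0x4d, 0x87, 0xb8, 0xc4]

  t0: 87 1c bb 3c b9 f2 4d b8
  t1: b8 4d f2 b9 3c bb 1c 87
  t2: 3c 45 bb 7a 1c ce 87 c4
  t3: b9 1c f2 ce 4d 87 b8 c4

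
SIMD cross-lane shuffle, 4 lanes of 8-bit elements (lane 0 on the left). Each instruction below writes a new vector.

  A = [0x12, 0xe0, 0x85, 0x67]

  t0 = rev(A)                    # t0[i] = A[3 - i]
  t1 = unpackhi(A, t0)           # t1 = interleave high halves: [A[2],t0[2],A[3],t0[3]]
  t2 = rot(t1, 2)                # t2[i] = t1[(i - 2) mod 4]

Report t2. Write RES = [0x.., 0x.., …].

→ t0 |67|85|e0|12|
→ t1 |85|e0|67|12|
→ t2 |67|12|85|e0|

RES = [ 0x67  0x12  0x85  0xe0 ]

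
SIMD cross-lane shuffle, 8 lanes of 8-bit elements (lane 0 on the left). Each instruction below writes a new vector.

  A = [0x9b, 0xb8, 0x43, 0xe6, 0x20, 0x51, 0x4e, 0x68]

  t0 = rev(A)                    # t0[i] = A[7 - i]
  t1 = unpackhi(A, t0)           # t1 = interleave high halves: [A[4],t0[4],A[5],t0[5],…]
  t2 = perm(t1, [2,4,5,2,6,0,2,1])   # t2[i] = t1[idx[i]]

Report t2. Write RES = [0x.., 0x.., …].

RES = [0x51, 0x4e, 0xb8, 0x51, 0x68, 0x20, 0x51, 0xe6]

t0 = [0x68, 0x4e, 0x51, 0x20, 0xe6, 0x43, 0xb8, 0x9b]
t1 = [0x20, 0xe6, 0x51, 0x43, 0x4e, 0xb8, 0x68, 0x9b]
t2 = [0x51, 0x4e, 0xb8, 0x51, 0x68, 0x20, 0x51, 0xe6]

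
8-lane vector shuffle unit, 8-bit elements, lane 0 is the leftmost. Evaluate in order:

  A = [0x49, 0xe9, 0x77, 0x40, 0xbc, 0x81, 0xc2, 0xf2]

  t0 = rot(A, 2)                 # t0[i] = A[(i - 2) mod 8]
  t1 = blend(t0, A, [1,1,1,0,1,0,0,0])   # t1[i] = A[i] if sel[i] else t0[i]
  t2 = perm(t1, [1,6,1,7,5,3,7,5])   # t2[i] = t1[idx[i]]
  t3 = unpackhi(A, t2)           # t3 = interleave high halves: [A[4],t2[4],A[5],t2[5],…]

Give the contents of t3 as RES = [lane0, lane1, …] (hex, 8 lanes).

RES = [0xbc, 0x40, 0x81, 0xe9, 0xc2, 0x81, 0xf2, 0x40]

  t0: c2 f2 49 e9 77 40 bc 81
  t1: 49 e9 77 e9 bc 40 bc 81
  t2: e9 bc e9 81 40 e9 81 40
  t3: bc 40 81 e9 c2 81 f2 40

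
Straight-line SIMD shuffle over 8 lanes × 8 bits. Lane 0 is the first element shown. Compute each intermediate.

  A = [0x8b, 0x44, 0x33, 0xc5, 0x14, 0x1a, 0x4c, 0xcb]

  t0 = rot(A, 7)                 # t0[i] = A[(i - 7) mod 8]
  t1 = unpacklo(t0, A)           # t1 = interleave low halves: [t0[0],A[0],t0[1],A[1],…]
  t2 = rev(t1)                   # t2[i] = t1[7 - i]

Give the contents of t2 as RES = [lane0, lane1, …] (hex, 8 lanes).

RES = [ 0xc5  0x14  0x33  0xc5  0x44  0x33  0x8b  0x44 ]

→ t0 |44|33|c5|14|1a|4c|cb|8b|
→ t1 |44|8b|33|44|c5|33|14|c5|
→ t2 |c5|14|33|c5|44|33|8b|44|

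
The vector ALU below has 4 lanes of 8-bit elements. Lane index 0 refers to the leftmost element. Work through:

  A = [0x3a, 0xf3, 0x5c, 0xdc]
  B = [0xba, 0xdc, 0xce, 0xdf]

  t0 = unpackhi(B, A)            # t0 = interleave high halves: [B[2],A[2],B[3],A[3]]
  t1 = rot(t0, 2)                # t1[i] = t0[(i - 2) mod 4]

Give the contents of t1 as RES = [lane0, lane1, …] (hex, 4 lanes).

RES = [ 0xdf  0xdc  0xce  0x5c ]

  t0: ce 5c df dc
  t1: df dc ce 5c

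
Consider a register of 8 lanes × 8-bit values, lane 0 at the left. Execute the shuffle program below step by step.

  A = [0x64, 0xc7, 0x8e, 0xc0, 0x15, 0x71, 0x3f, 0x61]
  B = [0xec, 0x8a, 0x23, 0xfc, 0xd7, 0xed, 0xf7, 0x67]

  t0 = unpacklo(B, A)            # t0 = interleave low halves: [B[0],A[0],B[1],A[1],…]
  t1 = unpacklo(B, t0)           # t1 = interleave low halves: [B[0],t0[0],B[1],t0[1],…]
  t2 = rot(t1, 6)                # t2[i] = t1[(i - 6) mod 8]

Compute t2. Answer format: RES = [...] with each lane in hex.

→ t0 |ec|64|8a|c7|23|8e|fc|c0|
→ t1 |ec|ec|8a|64|23|8a|fc|c7|
→ t2 |8a|64|23|8a|fc|c7|ec|ec|

RES = [0x8a, 0x64, 0x23, 0x8a, 0xfc, 0xc7, 0xec, 0xec]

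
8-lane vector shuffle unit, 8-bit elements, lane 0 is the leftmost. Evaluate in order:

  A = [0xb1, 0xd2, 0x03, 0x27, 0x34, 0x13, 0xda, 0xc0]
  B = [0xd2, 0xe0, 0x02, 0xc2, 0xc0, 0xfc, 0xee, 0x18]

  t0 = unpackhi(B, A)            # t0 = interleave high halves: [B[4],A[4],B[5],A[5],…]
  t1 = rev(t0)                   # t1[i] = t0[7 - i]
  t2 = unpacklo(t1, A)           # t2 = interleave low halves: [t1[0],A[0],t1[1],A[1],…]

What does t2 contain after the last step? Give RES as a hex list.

→ t0 |c0|34|fc|13|ee|da|18|c0|
→ t1 |c0|18|da|ee|13|fc|34|c0|
→ t2 |c0|b1|18|d2|da|03|ee|27|

RES = [ 0xc0  0xb1  0x18  0xd2  0xda  0x03  0xee  0x27 ]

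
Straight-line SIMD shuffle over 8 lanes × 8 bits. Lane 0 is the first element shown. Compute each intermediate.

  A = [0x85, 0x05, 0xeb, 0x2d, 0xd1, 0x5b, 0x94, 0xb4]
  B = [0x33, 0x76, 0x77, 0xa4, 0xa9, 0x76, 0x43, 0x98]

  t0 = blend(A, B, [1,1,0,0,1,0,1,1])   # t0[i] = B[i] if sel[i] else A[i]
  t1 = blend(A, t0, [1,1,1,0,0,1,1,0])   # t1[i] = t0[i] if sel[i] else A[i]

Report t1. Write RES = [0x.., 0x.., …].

RES = [0x33, 0x76, 0xeb, 0x2d, 0xd1, 0x5b, 0x43, 0xb4]

t0 = [0x33, 0x76, 0xeb, 0x2d, 0xa9, 0x5b, 0x43, 0x98]
t1 = [0x33, 0x76, 0xeb, 0x2d, 0xd1, 0x5b, 0x43, 0xb4]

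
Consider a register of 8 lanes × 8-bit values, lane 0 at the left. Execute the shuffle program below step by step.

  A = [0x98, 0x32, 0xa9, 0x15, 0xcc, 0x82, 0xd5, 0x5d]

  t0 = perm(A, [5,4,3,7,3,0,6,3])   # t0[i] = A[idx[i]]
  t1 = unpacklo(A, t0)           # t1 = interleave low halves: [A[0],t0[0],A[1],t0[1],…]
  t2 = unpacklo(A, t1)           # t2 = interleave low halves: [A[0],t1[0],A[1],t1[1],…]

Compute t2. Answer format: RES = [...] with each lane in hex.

RES = [ 0x98  0x98  0x32  0x82  0xa9  0x32  0x15  0xcc ]

  t0: 82 cc 15 5d 15 98 d5 15
  t1: 98 82 32 cc a9 15 15 5d
  t2: 98 98 32 82 a9 32 15 cc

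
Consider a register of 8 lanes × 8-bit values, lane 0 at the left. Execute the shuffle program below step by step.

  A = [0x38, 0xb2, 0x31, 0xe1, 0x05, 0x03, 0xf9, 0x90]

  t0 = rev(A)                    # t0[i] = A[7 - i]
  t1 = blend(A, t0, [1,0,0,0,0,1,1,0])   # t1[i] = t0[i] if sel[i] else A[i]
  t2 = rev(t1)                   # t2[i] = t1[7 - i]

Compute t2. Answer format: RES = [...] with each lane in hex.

→ t0 |90|f9|03|05|e1|31|b2|38|
→ t1 |90|b2|31|e1|05|31|b2|90|
→ t2 |90|b2|31|05|e1|31|b2|90|

RES = [0x90, 0xb2, 0x31, 0x05, 0xe1, 0x31, 0xb2, 0x90]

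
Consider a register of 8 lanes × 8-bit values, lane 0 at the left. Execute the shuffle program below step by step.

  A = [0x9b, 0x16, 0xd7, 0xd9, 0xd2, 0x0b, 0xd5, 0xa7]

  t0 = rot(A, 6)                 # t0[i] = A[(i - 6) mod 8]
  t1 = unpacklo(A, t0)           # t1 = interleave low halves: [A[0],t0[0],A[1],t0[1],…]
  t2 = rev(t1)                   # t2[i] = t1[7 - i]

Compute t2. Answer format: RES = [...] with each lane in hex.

→ t0 |d7|d9|d2|0b|d5|a7|9b|16|
→ t1 |9b|d7|16|d9|d7|d2|d9|0b|
→ t2 |0b|d9|d2|d7|d9|16|d7|9b|

RES = [ 0x0b  0xd9  0xd2  0xd7  0xd9  0x16  0xd7  0x9b ]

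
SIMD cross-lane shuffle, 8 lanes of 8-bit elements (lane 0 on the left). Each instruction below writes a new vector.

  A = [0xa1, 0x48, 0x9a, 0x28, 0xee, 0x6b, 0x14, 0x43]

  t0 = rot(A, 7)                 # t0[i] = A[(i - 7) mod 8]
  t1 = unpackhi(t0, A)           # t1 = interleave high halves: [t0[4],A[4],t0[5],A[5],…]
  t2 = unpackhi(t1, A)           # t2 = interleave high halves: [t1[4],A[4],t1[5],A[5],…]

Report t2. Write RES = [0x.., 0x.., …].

  t0: 48 9a 28 ee 6b 14 43 a1
  t1: 6b ee 14 6b 43 14 a1 43
  t2: 43 ee 14 6b a1 14 43 43

RES = [0x43, 0xee, 0x14, 0x6b, 0xa1, 0x14, 0x43, 0x43]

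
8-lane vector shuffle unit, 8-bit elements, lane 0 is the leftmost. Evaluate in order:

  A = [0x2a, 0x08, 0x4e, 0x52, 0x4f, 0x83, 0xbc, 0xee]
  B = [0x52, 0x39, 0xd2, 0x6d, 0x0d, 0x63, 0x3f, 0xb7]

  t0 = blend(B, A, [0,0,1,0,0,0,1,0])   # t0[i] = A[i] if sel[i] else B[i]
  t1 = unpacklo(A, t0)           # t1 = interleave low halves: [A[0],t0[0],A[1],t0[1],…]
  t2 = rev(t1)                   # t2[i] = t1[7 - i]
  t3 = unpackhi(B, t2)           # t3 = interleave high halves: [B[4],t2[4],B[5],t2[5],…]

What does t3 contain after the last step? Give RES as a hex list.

RES = [0x0d, 0x39, 0x63, 0x08, 0x3f, 0x52, 0xb7, 0x2a]

t0 = [0x52, 0x39, 0x4e, 0x6d, 0x0d, 0x63, 0xbc, 0xb7]
t1 = [0x2a, 0x52, 0x08, 0x39, 0x4e, 0x4e, 0x52, 0x6d]
t2 = [0x6d, 0x52, 0x4e, 0x4e, 0x39, 0x08, 0x52, 0x2a]
t3 = [0x0d, 0x39, 0x63, 0x08, 0x3f, 0x52, 0xb7, 0x2a]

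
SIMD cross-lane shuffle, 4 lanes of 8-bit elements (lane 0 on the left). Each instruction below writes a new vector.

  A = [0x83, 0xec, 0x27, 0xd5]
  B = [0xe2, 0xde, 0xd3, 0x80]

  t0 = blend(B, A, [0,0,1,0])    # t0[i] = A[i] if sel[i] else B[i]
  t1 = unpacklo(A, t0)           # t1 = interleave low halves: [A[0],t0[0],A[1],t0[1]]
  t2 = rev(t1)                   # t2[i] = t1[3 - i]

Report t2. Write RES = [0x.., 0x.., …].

RES = [0xde, 0xec, 0xe2, 0x83]

t0 = [0xe2, 0xde, 0x27, 0x80]
t1 = [0x83, 0xe2, 0xec, 0xde]
t2 = [0xde, 0xec, 0xe2, 0x83]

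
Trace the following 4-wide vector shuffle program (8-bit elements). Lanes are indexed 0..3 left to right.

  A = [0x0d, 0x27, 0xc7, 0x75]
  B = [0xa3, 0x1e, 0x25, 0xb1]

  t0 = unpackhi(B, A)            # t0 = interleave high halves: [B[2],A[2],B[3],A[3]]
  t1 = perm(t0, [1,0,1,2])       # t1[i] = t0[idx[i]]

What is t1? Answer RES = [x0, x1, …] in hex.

→ t0 |25|c7|b1|75|
→ t1 |c7|25|c7|b1|

RES = [ 0xc7  0x25  0xc7  0xb1 ]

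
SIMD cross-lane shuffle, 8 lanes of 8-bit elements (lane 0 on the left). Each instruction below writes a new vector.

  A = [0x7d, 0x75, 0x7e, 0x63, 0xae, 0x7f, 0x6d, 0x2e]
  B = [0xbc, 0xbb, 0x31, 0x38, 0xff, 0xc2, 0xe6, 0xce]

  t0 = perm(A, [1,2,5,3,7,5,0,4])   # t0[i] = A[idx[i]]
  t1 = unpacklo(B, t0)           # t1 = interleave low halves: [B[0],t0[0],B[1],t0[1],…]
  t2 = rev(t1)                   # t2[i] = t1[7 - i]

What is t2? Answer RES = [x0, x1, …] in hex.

RES = [ 0x63  0x38  0x7f  0x31  0x7e  0xbb  0x75  0xbc ]

  t0: 75 7e 7f 63 2e 7f 7d ae
  t1: bc 75 bb 7e 31 7f 38 63
  t2: 63 38 7f 31 7e bb 75 bc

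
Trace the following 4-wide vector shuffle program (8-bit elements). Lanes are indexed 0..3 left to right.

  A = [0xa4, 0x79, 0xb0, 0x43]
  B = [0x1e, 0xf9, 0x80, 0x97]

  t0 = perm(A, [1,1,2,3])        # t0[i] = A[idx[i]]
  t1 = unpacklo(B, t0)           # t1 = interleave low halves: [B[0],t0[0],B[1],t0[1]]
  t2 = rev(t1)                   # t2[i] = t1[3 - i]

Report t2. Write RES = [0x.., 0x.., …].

RES = [0x79, 0xf9, 0x79, 0x1e]

→ t0 |79|79|b0|43|
→ t1 |1e|79|f9|79|
→ t2 |79|f9|79|1e|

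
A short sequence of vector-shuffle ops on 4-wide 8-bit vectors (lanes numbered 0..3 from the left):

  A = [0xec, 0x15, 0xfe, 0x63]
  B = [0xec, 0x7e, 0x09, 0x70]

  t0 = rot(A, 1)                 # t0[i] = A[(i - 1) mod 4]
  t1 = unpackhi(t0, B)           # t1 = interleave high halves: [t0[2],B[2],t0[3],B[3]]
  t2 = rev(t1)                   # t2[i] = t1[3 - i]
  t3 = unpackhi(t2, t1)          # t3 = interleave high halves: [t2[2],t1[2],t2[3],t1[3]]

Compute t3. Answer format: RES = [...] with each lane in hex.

RES = [0x09, 0xfe, 0x15, 0x70]

→ t0 |63|ec|15|fe|
→ t1 |15|09|fe|70|
→ t2 |70|fe|09|15|
→ t3 |09|fe|15|70|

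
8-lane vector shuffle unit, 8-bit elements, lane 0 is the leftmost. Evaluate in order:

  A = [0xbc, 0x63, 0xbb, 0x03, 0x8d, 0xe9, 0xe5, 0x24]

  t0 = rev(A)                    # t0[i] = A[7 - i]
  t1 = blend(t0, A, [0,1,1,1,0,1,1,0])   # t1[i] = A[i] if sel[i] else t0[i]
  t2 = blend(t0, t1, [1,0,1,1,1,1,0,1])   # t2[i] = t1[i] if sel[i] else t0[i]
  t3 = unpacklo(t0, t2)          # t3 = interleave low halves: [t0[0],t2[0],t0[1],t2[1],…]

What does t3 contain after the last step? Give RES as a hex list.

RES = [ 0x24  0x24  0xe5  0xe5  0xe9  0xbb  0x8d  0x03 ]

→ t0 |24|e5|e9|8d|03|bb|63|bc|
→ t1 |24|63|bb|03|03|e9|e5|bc|
→ t2 |24|e5|bb|03|03|e9|63|bc|
→ t3 |24|24|e5|e5|e9|bb|8d|03|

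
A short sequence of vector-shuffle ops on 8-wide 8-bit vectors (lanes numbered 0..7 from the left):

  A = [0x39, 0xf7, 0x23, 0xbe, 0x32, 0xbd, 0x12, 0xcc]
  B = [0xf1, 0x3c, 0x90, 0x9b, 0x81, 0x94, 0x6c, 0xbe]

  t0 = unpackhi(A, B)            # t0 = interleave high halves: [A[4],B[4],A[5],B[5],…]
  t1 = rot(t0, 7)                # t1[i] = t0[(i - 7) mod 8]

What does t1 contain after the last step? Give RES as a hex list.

→ t0 |32|81|bd|94|12|6c|cc|be|
→ t1 |81|bd|94|12|6c|cc|be|32|

RES = [ 0x81  0xbd  0x94  0x12  0x6c  0xcc  0xbe  0x32 ]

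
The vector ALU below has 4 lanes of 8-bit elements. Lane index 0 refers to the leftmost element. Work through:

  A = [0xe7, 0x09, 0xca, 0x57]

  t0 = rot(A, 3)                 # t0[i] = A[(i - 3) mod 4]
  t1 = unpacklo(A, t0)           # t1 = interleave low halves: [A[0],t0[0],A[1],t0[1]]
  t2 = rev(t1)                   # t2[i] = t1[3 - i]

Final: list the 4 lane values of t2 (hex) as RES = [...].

→ t0 |09|ca|57|e7|
→ t1 |e7|09|09|ca|
→ t2 |ca|09|09|e7|

RES = [ 0xca  0x09  0x09  0xe7 ]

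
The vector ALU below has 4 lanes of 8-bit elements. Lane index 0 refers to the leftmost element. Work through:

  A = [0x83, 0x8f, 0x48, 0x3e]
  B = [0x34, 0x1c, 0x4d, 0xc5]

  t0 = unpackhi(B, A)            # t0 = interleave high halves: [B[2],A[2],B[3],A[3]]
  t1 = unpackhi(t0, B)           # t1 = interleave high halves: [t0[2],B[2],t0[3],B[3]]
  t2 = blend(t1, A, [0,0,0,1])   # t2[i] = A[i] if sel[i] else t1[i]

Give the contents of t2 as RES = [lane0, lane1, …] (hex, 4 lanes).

→ t0 |4d|48|c5|3e|
→ t1 |c5|4d|3e|c5|
→ t2 |c5|4d|3e|3e|

RES = [ 0xc5  0x4d  0x3e  0x3e ]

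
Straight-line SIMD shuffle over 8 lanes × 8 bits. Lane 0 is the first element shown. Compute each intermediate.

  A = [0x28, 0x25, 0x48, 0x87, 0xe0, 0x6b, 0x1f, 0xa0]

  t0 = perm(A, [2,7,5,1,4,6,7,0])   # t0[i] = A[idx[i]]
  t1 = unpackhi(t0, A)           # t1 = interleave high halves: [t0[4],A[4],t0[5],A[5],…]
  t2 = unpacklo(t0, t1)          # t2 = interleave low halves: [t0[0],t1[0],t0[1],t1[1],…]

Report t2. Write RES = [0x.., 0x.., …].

  t0: 48 a0 6b 25 e0 1f a0 28
  t1: e0 e0 1f 6b a0 1f 28 a0
  t2: 48 e0 a0 e0 6b 1f 25 6b

RES = [ 0x48  0xe0  0xa0  0xe0  0x6b  0x1f  0x25  0x6b ]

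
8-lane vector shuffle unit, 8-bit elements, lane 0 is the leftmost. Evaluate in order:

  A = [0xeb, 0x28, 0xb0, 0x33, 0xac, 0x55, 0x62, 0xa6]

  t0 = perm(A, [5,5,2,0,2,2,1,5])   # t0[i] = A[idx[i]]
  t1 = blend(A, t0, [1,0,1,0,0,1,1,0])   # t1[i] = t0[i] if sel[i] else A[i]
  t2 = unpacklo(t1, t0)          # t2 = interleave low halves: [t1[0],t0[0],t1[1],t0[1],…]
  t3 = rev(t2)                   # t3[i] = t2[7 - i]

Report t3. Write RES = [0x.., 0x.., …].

RES = [0xeb, 0x33, 0xb0, 0xb0, 0x55, 0x28, 0x55, 0x55]

  t0: 55 55 b0 eb b0 b0 28 55
  t1: 55 28 b0 33 ac b0 28 a6
  t2: 55 55 28 55 b0 b0 33 eb
  t3: eb 33 b0 b0 55 28 55 55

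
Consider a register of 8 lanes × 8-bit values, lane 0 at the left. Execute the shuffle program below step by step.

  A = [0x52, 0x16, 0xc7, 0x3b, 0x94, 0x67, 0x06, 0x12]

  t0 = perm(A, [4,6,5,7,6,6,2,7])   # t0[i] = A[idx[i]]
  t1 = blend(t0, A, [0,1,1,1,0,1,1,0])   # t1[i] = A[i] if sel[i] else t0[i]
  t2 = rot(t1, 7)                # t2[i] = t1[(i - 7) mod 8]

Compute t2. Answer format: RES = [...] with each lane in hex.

RES = [ 0x16  0xc7  0x3b  0x06  0x67  0x06  0x12  0x94 ]

t0 = [0x94, 0x06, 0x67, 0x12, 0x06, 0x06, 0xc7, 0x12]
t1 = [0x94, 0x16, 0xc7, 0x3b, 0x06, 0x67, 0x06, 0x12]
t2 = [0x16, 0xc7, 0x3b, 0x06, 0x67, 0x06, 0x12, 0x94]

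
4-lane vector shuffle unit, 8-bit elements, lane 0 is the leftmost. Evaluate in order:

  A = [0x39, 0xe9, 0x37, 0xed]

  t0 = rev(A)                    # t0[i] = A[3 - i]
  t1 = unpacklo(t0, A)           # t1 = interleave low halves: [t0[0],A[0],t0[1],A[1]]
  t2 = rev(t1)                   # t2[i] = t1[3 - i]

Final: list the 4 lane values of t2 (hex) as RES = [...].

t0 = [0xed, 0x37, 0xe9, 0x39]
t1 = [0xed, 0x39, 0x37, 0xe9]
t2 = [0xe9, 0x37, 0x39, 0xed]

RES = [0xe9, 0x37, 0x39, 0xed]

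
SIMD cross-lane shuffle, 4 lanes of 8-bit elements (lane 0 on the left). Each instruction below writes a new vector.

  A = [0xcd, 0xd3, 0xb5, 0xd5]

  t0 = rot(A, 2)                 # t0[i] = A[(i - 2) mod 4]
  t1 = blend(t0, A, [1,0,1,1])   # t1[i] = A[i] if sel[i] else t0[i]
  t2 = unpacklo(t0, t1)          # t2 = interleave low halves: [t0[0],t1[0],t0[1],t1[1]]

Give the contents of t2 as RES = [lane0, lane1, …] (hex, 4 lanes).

t0 = [0xb5, 0xd5, 0xcd, 0xd3]
t1 = [0xcd, 0xd5, 0xb5, 0xd5]
t2 = [0xb5, 0xcd, 0xd5, 0xd5]

RES = [ 0xb5  0xcd  0xd5  0xd5 ]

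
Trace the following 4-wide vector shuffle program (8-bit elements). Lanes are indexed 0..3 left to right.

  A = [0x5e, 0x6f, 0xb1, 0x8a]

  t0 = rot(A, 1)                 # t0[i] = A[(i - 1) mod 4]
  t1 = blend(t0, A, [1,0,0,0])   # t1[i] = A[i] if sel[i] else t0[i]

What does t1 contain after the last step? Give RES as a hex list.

t0 = [0x8a, 0x5e, 0x6f, 0xb1]
t1 = [0x5e, 0x5e, 0x6f, 0xb1]

RES = [ 0x5e  0x5e  0x6f  0xb1 ]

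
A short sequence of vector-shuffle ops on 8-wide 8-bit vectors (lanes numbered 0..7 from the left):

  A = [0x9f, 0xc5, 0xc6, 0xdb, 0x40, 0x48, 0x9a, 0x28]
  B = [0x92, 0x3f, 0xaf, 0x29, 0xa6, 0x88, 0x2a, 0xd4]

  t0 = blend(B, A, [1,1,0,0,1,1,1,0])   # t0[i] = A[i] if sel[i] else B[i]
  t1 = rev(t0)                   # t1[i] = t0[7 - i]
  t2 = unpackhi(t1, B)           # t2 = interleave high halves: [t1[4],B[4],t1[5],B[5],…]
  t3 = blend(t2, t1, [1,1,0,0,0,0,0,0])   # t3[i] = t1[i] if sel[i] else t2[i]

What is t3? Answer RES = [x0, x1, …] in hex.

RES = [ 0xd4  0x9a  0xaf  0x88  0xc5  0x2a  0x9f  0xd4 ]

  t0: 9f c5 af 29 40 48 9a d4
  t1: d4 9a 48 40 29 af c5 9f
  t2: 29 a6 af 88 c5 2a 9f d4
  t3: d4 9a af 88 c5 2a 9f d4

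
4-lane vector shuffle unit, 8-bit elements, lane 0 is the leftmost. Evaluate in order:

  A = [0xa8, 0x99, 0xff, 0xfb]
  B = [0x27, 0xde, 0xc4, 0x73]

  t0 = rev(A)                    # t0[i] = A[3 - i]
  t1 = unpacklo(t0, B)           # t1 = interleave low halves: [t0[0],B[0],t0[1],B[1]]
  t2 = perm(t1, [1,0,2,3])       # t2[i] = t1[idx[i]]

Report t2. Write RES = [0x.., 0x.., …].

t0 = [0xfb, 0xff, 0x99, 0xa8]
t1 = [0xfb, 0x27, 0xff, 0xde]
t2 = [0x27, 0xfb, 0xff, 0xde]

RES = [0x27, 0xfb, 0xff, 0xde]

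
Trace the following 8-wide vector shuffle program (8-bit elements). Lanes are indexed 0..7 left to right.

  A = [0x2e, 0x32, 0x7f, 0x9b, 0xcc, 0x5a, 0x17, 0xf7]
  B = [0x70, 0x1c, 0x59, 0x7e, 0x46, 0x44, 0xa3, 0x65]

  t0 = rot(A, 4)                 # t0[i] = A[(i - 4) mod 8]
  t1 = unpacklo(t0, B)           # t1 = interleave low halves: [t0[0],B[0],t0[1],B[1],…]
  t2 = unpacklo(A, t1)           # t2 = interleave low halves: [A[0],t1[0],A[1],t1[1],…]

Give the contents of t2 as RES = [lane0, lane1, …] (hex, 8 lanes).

→ t0 |cc|5a|17|f7|2e|32|7f|9b|
→ t1 |cc|70|5a|1c|17|59|f7|7e|
→ t2 |2e|cc|32|70|7f|5a|9b|1c|

RES = [ 0x2e  0xcc  0x32  0x70  0x7f  0x5a  0x9b  0x1c ]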